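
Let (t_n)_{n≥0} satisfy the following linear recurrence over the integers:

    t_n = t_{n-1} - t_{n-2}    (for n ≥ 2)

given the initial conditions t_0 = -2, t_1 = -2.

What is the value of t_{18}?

t_2 = 1·-2 + -1·-2 = 0
t_3 = 1·0 + -1·-2 = 2
t_4 = 1·2 + -1·0 = 2
t_5 = 1·2 + -1·2 = 0
t_6 = 1·0 + -1·2 = -2
t_7 = 1·-2 + -1·0 = -2
(t_6, t_7) = (-2, -2) = (t_0, t_1), so the sequence has period 6.
18 ≡ 0 (mod 6), hence t_18 = t_0 = -2.

-2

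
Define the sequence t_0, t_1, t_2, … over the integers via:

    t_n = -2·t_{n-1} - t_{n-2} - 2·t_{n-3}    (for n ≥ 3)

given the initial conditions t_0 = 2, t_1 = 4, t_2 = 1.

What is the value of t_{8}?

t_3 = -2·1 + -1·4 + -2·2 = -10
t_4 = -2·-10 + -1·1 + -2·4 = 11
t_5 = -2·11 + -1·-10 + -2·1 = -14
t_6 = -2·-14 + -1·11 + -2·-10 = 37
t_7 = -2·37 + -1·-14 + -2·11 = -82
t_8 = -2·-82 + -1·37 + -2·-14 = 155

155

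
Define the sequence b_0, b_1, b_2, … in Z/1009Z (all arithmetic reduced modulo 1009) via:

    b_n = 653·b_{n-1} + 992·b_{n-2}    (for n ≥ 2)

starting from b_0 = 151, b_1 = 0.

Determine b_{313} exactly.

69

b_2 = 653·0 + 992·151 = 460
b_3 = 653·460 + 992·0 = 707
b_4 = 653·707 + 992·460 = 810
b_5 = 653·810 + 992·707 = 303
b_6 = 653·303 + 992·810 = 451
b_7 = 653·451 + 992·303 = 778
Continuing the recurrence:
  b_8 = 912;  b_9 = 117;  b_10 = 357;  b_11 = 71;  b_12 = 943;  b_13 = 91
  b_14 = 5;  b_15 = 709;  b_16 = 770;  b_17 = 383;  b_18 = 903;  b_19 = 955
  b_20 = 846;  b_21 = 424;  b_22 = 150;  b_23 = 941;  b_24 = 469;  b_25 = 677
  b_26 = 238;  b_27 = 627;  b_28 = 776;  b_29 = 650;  b_30 = 595;  b_31 = 119
  b_32 = 998;  b_33 = 884;  b_34 = 291;  b_35 = 438;  b_36 = 565;  b_37 = 277
  b_38 = 755;  b_39 = 959;  b_40 = 929;  b_41 = 69;  b_42 = 3;  b_43 = 786
  b_44 = 635;  b_45 = 720;  b_46 = 270;  b_47 = 612;  b_48 = 527;  b_49 = 757
  b_50 = 33;  b_51 = 608;  b_52 = 935;  b_53 = 873;  b_54 = 233;  b_55 = 84
  b_56 = 441;  b_57 = 998;  b_58 = 455;  b_59 = 656;  b_60 = 889;  b_61 = 289
  b_62 = 56;  b_63 = 376;  b_64 = 398;  b_65 = 243;  b_66 = 563;  b_67 = 268
  b_68 = 966;  b_69 = 662;  b_70 = 156;  b_71 = 813;  b_72 = 530;  b_73 = 308
  b_74 = 404;  b_75 = 272;  b_76 = 227;  b_77 = 329;  b_78 = 97;  b_79 = 235
  b_80 = 456;  b_81 = 154;  b_82 = 991;  b_83 = 763;  b_84 = 99;  b_85 = 217
  b_86 = 776;  b_87 = 557;  b_88 = 406;  b_89 = 372;  b_90 = 917;  b_91 = 194
  b_92 = 103;  b_93 = 394;  b_94 = 254;  b_95 = 751;  b_96 = 756;  b_97 = 617
  b_98 = 575;  b_99 = 737;  b_100 = 283;  b_101 = 740;  b_102 = 143;  b_103 = 79
  b_104 = 724;  b_105 = 226;  b_106 = 64;  b_107 = 617;  b_108 = 231;  b_109 = 103
  b_110 = 774;  b_111 = 180;  b_112 = 455;  b_113 = 436;  b_114 = 507;  b_115 = 779
  b_116 = 613;  b_117 = 599;  b_118 = 333;  b_119 = 421;  b_120 = 858;  b_121 = 185
  b_122 = 274;  b_123 = 211;  b_124 = 946;  b_125 = 679;  b_126 = 498;  b_127 = 861
  b_128 = 835;  b_129 = 893;  b_130 = 867;  b_131 = 56;  b_132 = 640;  b_133 = 251
  b_134 = 664;  b_135 = 500;  b_136 = 404;  b_137 = 35;  b_138 = 852;  b_139 = 811
  b_140 = 509;  b_141 = 755;  b_142 = 42;  b_143 = 465;  b_144 = 231;  b_145 = 669
  b_146 = 69;  b_147 = 387;  b_148 = 297;  b_149 = 697;  b_150 = 78;  b_151 = 743
  b_152 = 542;  b_153 = 253;  b_154 = 609;  b_155 = 875;  b_156 = 18;  b_157 = 915
  b_158 = 870;  b_159 = 632;  b_160 = 360;  b_161 = 338;  b_162 = 686;  b_163 = 270
  b_164 = 181;  b_165 = 595;  b_166 = 20;  b_167 = 927;  b_168 = 600;  b_169 = 693
  b_170 = 387;  b_171 = 788;  b_172 = 458;  b_173 = 131;  b_174 = 64;  b_175 = 214
  b_176 = 421;  b_177 = 863;  b_178 = 423;  b_179 = 217;  b_180 = 313;  b_181 = 918
  b_182 = 841;  b_183 = 815;  b_184 = 281;  b_185 = 126;  b_186 = 817;  b_187 = 625
  b_188 = 726;  b_189 = 322;  b_190 = 160;  b_191 = 124;  b_192 = 559;  b_193 = 688
  b_194 = 846;  b_195 = 927;  b_196 = 684;  b_197 = 50;  b_198 = 842;  b_199 = 80
  b_200 = 593;  b_201 = 431;  b_202 = 950;  b_203 = 560;  b_204 = 416;  b_205 = 797
  b_206 = 797;  b_207 = 374;  b_208 = 621;  b_209 = 600;  b_210 = 850;  b_211 = 999
  b_212 = 209;  b_213 = 432;  b_214 = 59;  b_215 = 913;  b_216 = 885;  b_217 = 371
  b_218 = 193;  b_219 = 660;  b_220 = 892;  b_221 = 162;  b_222 = 821;  b_223 = 607
  b_224 = 3;  b_225 = 721;  b_226 = 568;  b_227 = 452;  b_228 = 962;  b_229 = 976
  b_230 = 439;  b_231 = 672;  b_232 = 510;  b_233 = 744;  b_234 = 914;  b_235 = 992
  b_236 = 604;  b_237 = 182;  b_238 = 615;  b_239 = 955;  b_240 = 697;  b_241 = 1000
  b_242 = 436;  b_243 = 323;  b_244 = 698;  b_245 = 289;  b_246 = 276;  b_247 = 758
  b_248 = 917;  b_249 = 695;  b_250 = 340;  b_251 = 333;  b_252 = 788;  b_253 = 367
  b_254 = 239;  b_255 = 496;  b_256 = 981;  b_257 = 527;  b_258 = 538;  b_259 = 304
  b_260 = 683;  b_261 = 907;  b_262 = 485;  b_263 = 604;  b_264 = 729;  b_265 = 620
  b_266 = 975;  b_267 = 555;  b_268 = 762;  b_269 = 804;  b_270 = 495;  b_271 = 813
  b_272 = 821;  b_273 = 639;  b_274 = 719;  b_275 = 558;  b_276 = 10;  b_277 = 71
  b_278 = 788;  b_279 = 785;  b_280 = 763;  b_281 = 574;  b_282 = 629;  b_283 = 406
  b_284 = 157;  b_285 = 773;  b_286 = 627;  b_287 = 762;  b_288 = 589;  b_289 = 351
  b_290 = 237;  b_291 = 471;  b_292 = 834;  b_293 = 816;  b_294 = 44;  b_295 = 734
  b_296 = 288;  b_297 = 20;  b_298 = 92;  b_299 = 205;  b_300 = 122;  b_301 = 506
  b_302 = 419;  b_303 = 647;  b_304 = 669;  b_305 = 60;  b_306 = 564;  b_307 = 1005
  b_308 = 917;  b_309 = 532;  b_310 = 855;  b_311 = 375
b_312 = 653·375 + 992·855 = 288
b_313 = 653·288 + 992·375 = 69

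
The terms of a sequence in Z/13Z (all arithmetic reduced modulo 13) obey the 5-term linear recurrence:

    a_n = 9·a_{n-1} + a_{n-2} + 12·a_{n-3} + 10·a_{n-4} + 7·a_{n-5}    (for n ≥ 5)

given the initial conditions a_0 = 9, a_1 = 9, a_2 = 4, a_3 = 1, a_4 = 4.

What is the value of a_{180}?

a_5 = 9·4 + 1·1 + 12·4 + 10·9 + 7·9 = 4
a_6 = 9·4 + 1·4 + 12·1 + 10·4 + 7·9 = 12
a_7 = 9·12 + 1·4 + 12·4 + 10·1 + 7·4 = 3
a_8 = 9·3 + 1·12 + 12·4 + 10·4 + 7·1 = 4
a_9 = 9·4 + 1·3 + 12·12 + 10·4 + 7·4 = 4
a_10 = 9·4 + 1·4 + 12·3 + 10·12 + 7·4 = 3
Continuing the recurrence:
  a_11 = 11;  a_12 = 3;  a_13 = 12;  a_14 = 2;  a_15 = 2;  a_16 = 11
  a_17 = 6;  a_18 = 11;  a_19 = 11;  a_20 = 7;  a_21 = 5;  a_22 = 11
  a_23 = 11;  a_24 = 5;  a_25 = 1;  a_26 = 5;  a_27 = 7;  a_28 = 12
  a_29 = 12;  a_30 = 1;  a_31 = 10;  a_32 = 1;  a_33 = 1;  a_34 = 3
  a_35 = 4;  a_36 = 1;  a_37 = 1;  a_38 = 4;  a_39 = 6;  a_40 = 4
  a_41 = 3;  a_42 = 7;  a_43 = 7;  a_44 = 6;  a_45 = 8;  a_46 = 6
  a_47 = 6;  a_48 = 5;  a_49 = 11;  a_50 = 6;  a_51 = 6;  a_52 = 11
  a_53 = 10;  a_54 = 11;  a_55 = 5;  a_56 = 3;  a_57 = 3;  a_58 = 10
  a_59 = 9;  a_60 = 10;  a_61 = 10;  a_62 = 4;  a_63 = 1;  a_64 = 10
  a_65 = 10;  a_66 = 1;  a_67 = 8;  a_68 = 1;  a_69 = 4;  a_70 = 5
  a_71 = 5;  a_72 = 8;  a_73 = 2;  a_74 = 8;  a_75 = 8;  a_76 = 11
  a_77 = 6;  a_78 = 8;  a_79 = 8;  a_80 = 6;  a_81 = 9;  a_82 = 6
  a_83 = 11;  a_84 = 4;  a_85 = 4;  a_86 = 9;  a_87 = 12;  a_88 = 9
  a_89 = 9;  a_90 = 1;  a_91 = 10;  a_92 = 9;  a_93 = 9;  a_94 = 10
  a_95 = 2;  a_96 = 10;  a_97 = 1;  a_98 = 11;  a_99 = 11;  a_100 = 2
  a_101 = 7;  a_102 = 2;  a_103 = 2;  a_104 = 6;  a_105 = 8;  a_106 = 2
  a_107 = 2;  a_108 = 8;  a_109 = 12;  a_110 = 8;  a_111 = 6;  a_112 = 1
  a_113 = 1;  a_114 = 12;  a_115 = 3;  a_116 = 12;  a_117 = 12;  a_118 = 10
  a_119 = 9;  a_120 = 12;  a_121 = 12;  a_122 = 9;  a_123 = 7;  a_124 = 9
  a_125 = 10;  a_126 = 6;  a_127 = 6;  a_128 = 7;  a_129 = 5;  a_130 = 7
  a_131 = 7;  a_132 = 8;  a_133 = 2;  a_134 = 7;  a_135 = 7;  a_136 = 2
  a_137 = 3;  a_138 = 2;  a_139 = 8;  a_140 = 10;  a_141 = 10;  a_142 = 3
  a_143 = 4;  a_144 = 3;  a_145 = 3;  a_146 = 9;  a_147 = 12;  a_148 = 3
  a_149 = 3;  a_150 = 12;  a_151 = 5;  a_152 = 12;  a_153 = 9;  a_154 = 8
  a_155 = 8;  a_156 = 5;  a_157 = 11;  a_158 = 5;  a_159 = 5;  a_160 = 2
  a_161 = 7;  a_162 = 5;  a_163 = 5;  a_164 = 7;  a_165 = 4;  a_166 = 7
  a_167 = 2;  a_168 = 9;  a_169 = 9;  a_170 = 4;  a_171 = 1;  a_172 = 4
  a_173 = 4;  a_174 = 12;  a_175 = 3;  a_176 = 4;  a_177 = 4;  a_178 = 3
a_179 = 9·3 + 1·4 + 12·4 + 10·3 + 7·12 = 11
a_180 = 9·11 + 1·3 + 12·4 + 10·4 + 7·3 = 3

3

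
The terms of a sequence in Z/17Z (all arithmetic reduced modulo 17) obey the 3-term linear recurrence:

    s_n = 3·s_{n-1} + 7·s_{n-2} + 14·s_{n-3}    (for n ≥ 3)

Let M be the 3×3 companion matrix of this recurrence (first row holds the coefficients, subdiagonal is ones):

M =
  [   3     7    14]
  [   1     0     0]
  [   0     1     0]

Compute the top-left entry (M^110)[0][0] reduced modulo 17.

2

(M^110)[0][0] is the top entry after applying M 110 times to the unit state (1, 0, 0). Equivalently it is h_{112} for the auxiliary sequence (h_n) obeying the same recurrence with h_2 = 1 and h_i = 0 for 0 ≤ i < 2:
h_3 = 3·1 + 7·0 + 14·0 = 3
h_4 = 3·3 + 7·1 + 14·0 = 16
h_5 = 3·16 + 7·3 + 14·1 = 15
h_6 = 3·15 + 7·16 + 14·3 = 12
h_7 = 3·12 + 7·15 + 14·16 = 8
h_8 = 3·8 + 7·12 + 14·15 = 12
h_9 = 3·12 + 7·8 + 14·12 = 5
h_10 = 3·5 + 7·12 + 14·8 = 7
h_11 = 3·7 + 7·5 + 14·12 = 3
h_12 = 3·3 + 7·7 + 14·5 = 9
h_13 = 3·9 + 7·3 + 14·7 = 10
h_14 = 3·10 + 7·9 + 14·3 = 16
h_15 = 3·16 + 7·10 + 14·9 = 6
h_16 = 3·6 + 7·16 + 14·10 = 15
h_17 = 3·15 + 7·6 + 14·16 = 5
h_18 = 3·5 + 7·15 + 14·6 = 0
h_19 = 3·0 + 7·5 + 14·15 = 7
h_20 = 3·7 + 7·0 + 14·5 = 6
h_21 = 3·6 + 7·7 + 14·0 = 16
h_22 = 3·16 + 7·6 + 14·7 = 1
h_23 = 3·1 + 7·16 + 14·6 = 12
h_24 = 3·12 + 7·1 + 14·16 = 12
h_25 = 3·12 + 7·12 + 14·1 = 15
h_26 = 3·15 + 7·12 + 14·12 = 8
h_27 = 3·8 + 7·15 + 14·12 = 8
h_28 = 3·8 + 7·8 + 14·15 = 1
h_29 = 3·1 + 7·8 + 14·8 = 1
h_30 = 3·1 + 7·1 + 14·8 = 3
h_31 = 3·3 + 7·1 + 14·1 = 13
h_32 = 3·13 + 7·3 + 14·1 = 6
h_33 = 3·6 + 7·13 + 14·3 = 15
h_34 = 3·15 + 7·6 + 14·13 = 14
h_35 = 3·14 + 7·15 + 14·6 = 10
h_36 = 3·10 + 7·14 + 14·15 = 15
h_37 = 3·15 + 7·10 + 14·14 = 5
h_38 = 3·5 + 7·15 + 14·10 = 5
h_39 = 3·5 + 7·5 + 14·15 = 5
h_40 = 3·5 + 7·5 + 14·5 = 1
h_41 = 3·1 + 7·5 + 14·5 = 6
h_42 = 3·6 + 7·1 + 14·5 = 10
h_43 = 3·10 + 7·6 + 14·1 = 1
h_44 = 3·1 + 7·10 + 14·6 = 4
h_45 = 3·4 + 7·1 + 14·10 = 6
h_46 = 3·6 + 7·4 + 14·1 = 9
h_47 = 3·9 + 7·6 + 14·4 = 6
h_48 = 3·6 + 7·9 + 14·6 = 12
h_49 = 3·12 + 7·6 + 14·9 = 0
h_50 = 3·0 + 7·12 + 14·6 = 15
h_51 = 3·15 + 7·0 + 14·12 = 9
h_52 = 3·9 + 7·15 + 14·0 = 13
h_53 = 3·13 + 7·9 + 14·15 = 6
h_54 = 3·6 + 7·13 + 14·9 = 14
h_55 = 3·14 + 7·6 + 14·13 = 11
h_56 = 3·11 + 7·14 + 14·6 = 11
h_57 = 3·11 + 7·11 + 14·14 = 0
h_58 = 3·0 + 7·11 + 14·11 = 10
h_59 = 3·10 + 7·0 + 14·11 = 14
h_60 = 3·14 + 7·10 + 14·0 = 10
h_61 = 3·10 + 7·14 + 14·10 = 13
h_62 = 3·13 + 7·10 + 14·14 = 16
h_63 = 3·16 + 7·13 + 14·10 = 7
h_64 = 3·7 + 7·16 + 14·13 = 9
h_65 = 3·9 + 7·7 + 14·16 = 11
h_66 = 3·11 + 7·9 + 14·7 = 7
h_67 = 3·7 + 7·11 + 14·9 = 3
h_68 = 3·3 + 7·7 + 14·11 = 8
h_69 = 3·8 + 7·3 + 14·7 = 7
h_70 = 3·7 + 7·8 + 14·3 = 0
h_71 = 3·0 + 7·7 + 14·8 = 8
h_72 = 3·8 + 7·0 + 14·7 = 3
h_73 = 3·3 + 7·8 + 14·0 = 14
h_74 = 3·14 + 7·3 + 14·8 = 5
h_75 = 3·5 + 7·14 + 14·3 = 2
h_76 = 3·2 + 7·5 + 14·14 = 16
h_77 = 3·16 + 7·2 + 14·5 = 13
h_78 = 3·13 + 7·16 + 14·2 = 9
h_79 = 3·9 + 7·13 + 14·16 = 2
h_80 = 3·2 + 7·9 + 14·13 = 13
h_81 = 3·13 + 7·2 + 14·9 = 9
h_82 = 3·9 + 7·13 + 14·2 = 10
h_83 = 3·10 + 7·9 + 14·13 = 3
h_84 = 3·3 + 7·10 + 14·9 = 1
h_85 = 3·1 + 7·3 + 14·10 = 11
h_86 = 3·11 + 7·1 + 14·3 = 14
h_87 = 3·14 + 7·11 + 14·1 = 14
h_88 = 3·14 + 7·14 + 14·11 = 5
h_89 = 3·5 + 7·14 + 14·14 = 3
h_90 = 3·3 + 7·5 + 14·14 = 2
h_91 = 3·2 + 7·3 + 14·5 = 12
h_92 = 3·12 + 7·2 + 14·3 = 7
h_93 = 3·7 + 7·12 + 14·2 = 14
h_94 = 3·14 + 7·7 + 14·12 = 4
h_95 = 3·4 + 7·14 + 14·7 = 4
h_96 = 3·4 + 7·4 + 14·14 = 15
h_97 = 3·15 + 7·4 + 14·4 = 10
h_98 = 3·10 + 7·15 + 14·4 = 4
h_99 = 3·4 + 7·10 + 14·15 = 3
h_100 = 3·3 + 7·4 + 14·10 = 7
h_101 = 3·7 + 7·3 + 14·4 = 13
h_102 = 3·13 + 7·7 + 14·3 = 11
h_103 = 3·11 + 7·13 + 14·7 = 1
h_104 = 3·1 + 7·11 + 14·13 = 7
h_105 = 3·7 + 7·1 + 14·11 = 12
h_106 = 3·12 + 7·7 + 14·1 = 14
h_107 = 3·14 + 7·12 + 14·7 = 3
h_108 = 3·3 + 7·14 + 14·12 = 3
h_109 = 3·3 + 7·3 + 14·14 = 5
h_110 = 3·5 + 7·3 + 14·3 = 10
h_111 = 3·10 + 7·5 + 14·3 = 5
h_112 = 3·5 + 7·10 + 14·5 = 2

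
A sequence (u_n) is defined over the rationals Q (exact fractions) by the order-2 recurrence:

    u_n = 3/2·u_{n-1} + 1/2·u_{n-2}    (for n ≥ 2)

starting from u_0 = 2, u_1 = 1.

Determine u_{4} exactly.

u_2 = 3/2·1 + 1/2·2 = 5/2
u_3 = 3/2·5/2 + 1/2·1 = 17/4
u_4 = 3/2·17/4 + 1/2·5/2 = 61/8

61/8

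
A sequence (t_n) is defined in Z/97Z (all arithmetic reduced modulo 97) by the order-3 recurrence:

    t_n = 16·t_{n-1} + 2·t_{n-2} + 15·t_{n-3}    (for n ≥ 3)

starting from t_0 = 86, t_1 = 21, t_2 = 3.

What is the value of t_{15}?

t_3 = 16·3 + 2·21 + 15·86 = 22
t_4 = 16·22 + 2·3 + 15·21 = 91
t_5 = 16·91 + 2·22 + 15·3 = 90
t_6 = 16·90 + 2·91 + 15·22 = 12
t_7 = 16·12 + 2·90 + 15·91 = 88
t_8 = 16·88 + 2·12 + 15·90 = 66
t_9 = 16·66 + 2·88 + 15·12 = 54
t_10 = 16·54 + 2·66 + 15·88 = 85
t_11 = 16·85 + 2·54 + 15·66 = 33
t_12 = 16·33 + 2·85 + 15·54 = 53
t_13 = 16·53 + 2·33 + 15·85 = 55
t_14 = 16·55 + 2·53 + 15·33 = 26
t_15 = 16·26 + 2·55 + 15·53 = 60

60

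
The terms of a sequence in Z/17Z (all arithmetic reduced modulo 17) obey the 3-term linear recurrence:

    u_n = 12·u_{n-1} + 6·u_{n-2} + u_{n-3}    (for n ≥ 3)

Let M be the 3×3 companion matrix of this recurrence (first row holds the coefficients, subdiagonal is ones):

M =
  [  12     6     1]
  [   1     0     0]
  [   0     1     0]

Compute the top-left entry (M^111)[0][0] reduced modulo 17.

(M^111)[0][0] is the top entry after applying M 111 times to the unit state (1, 0, 0). Equivalently it is h_{113} for the auxiliary sequence (h_n) obeying the same recurrence with h_2 = 1 and h_i = 0 for 0 ≤ i < 2:
h_3 = 12·1 + 6·0 + 1·0 = 12
h_4 = 12·12 + 6·1 + 1·0 = 14
h_5 = 12·14 + 6·12 + 1·1 = 3
h_6 = 12·3 + 6·14 + 1·12 = 13
h_7 = 12·13 + 6·3 + 1·14 = 1
h_8 = 12·1 + 6·13 + 1·3 = 8
h_9 = 12·8 + 6·1 + 1·13 = 13
h_10 = 12·13 + 6·8 + 1·1 = 1
h_11 = 12·1 + 6·13 + 1·8 = 13
h_12 = 12·13 + 6·1 + 1·13 = 5
h_13 = 12·5 + 6·13 + 1·1 = 3
h_14 = 12·3 + 6·5 + 1·13 = 11
h_15 = 12·11 + 6·3 + 1·5 = 2
h_16 = 12·2 + 6·11 + 1·3 = 8
h_17 = 12·8 + 6·2 + 1·11 = 0
h_18 = 12·0 + 6·8 + 1·2 = 16
h_19 = 12·16 + 6·0 + 1·8 = 13
h_20 = 12·13 + 6·16 + 1·0 = 14
h_21 = 12·14 + 6·13 + 1·16 = 7
h_22 = 12·7 + 6·14 + 1·13 = 11
h_23 = 12·11 + 6·7 + 1·14 = 1
h_24 = 12·1 + 6·11 + 1·7 = 0
h_25 = 12·0 + 6·1 + 1·11 = 0
h_26 = 12·0 + 6·0 + 1·1 = 1
(h_24, h_25, h_26) = (0, 0, 1) = (h_0, h_1, h_2), so the sequence has period 24.
113 ≡ 17 (mod 24), hence h_113 = h_17 = 0.

0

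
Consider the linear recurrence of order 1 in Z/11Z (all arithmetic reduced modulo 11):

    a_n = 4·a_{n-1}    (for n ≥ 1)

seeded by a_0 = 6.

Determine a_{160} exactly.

6

a_1 = 4·6 = 2
a_2 = 4·2 = 8
a_3 = 4·8 = 10
a_4 = 4·10 = 7
a_5 = 4·7 = 6
(a_5) = (6) = (a_0), so the sequence has period 5.
160 ≡ 0 (mod 5), hence a_160 = a_0 = 6.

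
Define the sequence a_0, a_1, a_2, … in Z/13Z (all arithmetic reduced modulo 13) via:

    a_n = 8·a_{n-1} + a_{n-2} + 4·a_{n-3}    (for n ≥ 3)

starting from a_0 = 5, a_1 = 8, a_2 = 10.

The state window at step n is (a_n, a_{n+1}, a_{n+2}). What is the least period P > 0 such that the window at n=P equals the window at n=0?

84

n=0: window = (5, 8, 10)
n=1: window = (8, 10, 4)
n=2: window = (10, 4, 9)
n=3: window = (4, 9, 12)
n=4: window = (9, 12, 4)
n=5: window = (12, 4, 2)
n=6: window = (4, 2, 3)
n=7: window = (2, 3, 3)
n=8: window = (3, 3, 9)
n=9: window = (3, 9, 9)
n=10: window = (9, 9, 2)
n=11: window = (9, 2, 9)
n=12: window = (2, 9, 6)
n=13: window = (9, 6, 0)
n=14: window = (6, 0, 3)
n=15: window = (0, 3, 9)
n=16: window = (3, 9, 10)
n=17: window = (9, 10, 10)
n=18: window = (10, 10, 9)
n=19: window = (10, 9, 5)
n=20: window = (9, 5, 11)
n=21: window = (5, 11, 12)
n=22: window = (11, 12, 10)
n=23: window = (12, 10, 6)
n=24: window = (10, 6, 2)
n=25: window = (6, 2, 10)
n=26: window = (2, 10, 2)
n=27: window = (10, 2, 8)
n=28: window = (2, 8, 2)
n=29: window = (8, 2, 6)
n=30: window = (2, 6, 4)
n=31: window = (6, 4, 7)
n=32: window = (4, 7, 6)
n=33: window = (7, 6, 6)
n=34: window = (6, 6, 4)
n=35: window = (6, 4, 10)
n=36: window = (4, 10, 4)
n=37: window = (10, 4, 6)
n=38: window = (4, 6, 1)
n=39: window = (6, 1, 4)
n=40: window = (1, 4, 5)
…
n=82: window = (3, 8, 5)
n=83: window = (8, 5, 8)
n=84: window = (5, 8, 10)
window at n=84 equals window at n=0 → period = 84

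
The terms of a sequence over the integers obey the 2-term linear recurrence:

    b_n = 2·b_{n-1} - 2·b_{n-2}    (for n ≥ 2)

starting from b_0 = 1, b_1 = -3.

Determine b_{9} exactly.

-48

b_2 = 2·-3 + -2·1 = -8
b_3 = 2·-8 + -2·-3 = -10
b_4 = 2·-10 + -2·-8 = -4
b_5 = 2·-4 + -2·-10 = 12
b_6 = 2·12 + -2·-4 = 32
b_7 = 2·32 + -2·12 = 40
b_8 = 2·40 + -2·32 = 16
b_9 = 2·16 + -2·40 = -48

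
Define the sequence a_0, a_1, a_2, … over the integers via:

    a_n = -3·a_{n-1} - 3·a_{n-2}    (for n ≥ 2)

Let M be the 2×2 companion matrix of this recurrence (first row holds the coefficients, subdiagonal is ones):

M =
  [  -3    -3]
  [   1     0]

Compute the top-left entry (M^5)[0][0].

(M^5)[0][0] is the top entry after applying M 5 times to the unit state (1, 0). Equivalently it is h_{6} for the auxiliary sequence (h_n) obeying the same recurrence with h_1 = 1 and h_i = 0 for 0 ≤ i < 1:
h_2 = -3·1 + -3·0 = -3
h_3 = -3·-3 + -3·1 = 6
h_4 = -3·6 + -3·-3 = -9
h_5 = -3·-9 + -3·6 = 9
h_6 = -3·9 + -3·-9 = 0

0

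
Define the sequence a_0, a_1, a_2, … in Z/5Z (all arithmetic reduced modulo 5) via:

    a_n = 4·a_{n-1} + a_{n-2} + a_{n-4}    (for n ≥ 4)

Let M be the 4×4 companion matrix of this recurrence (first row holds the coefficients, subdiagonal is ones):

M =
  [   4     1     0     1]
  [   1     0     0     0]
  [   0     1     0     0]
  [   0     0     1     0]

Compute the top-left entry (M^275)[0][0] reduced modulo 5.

(M^275)[0][0] is the top entry after applying M 275 times to the unit state (1, 0, 0, 0). Equivalently it is h_{278} for the auxiliary sequence (h_n) obeying the same recurrence with h_3 = 1 and h_i = 0 for 0 ≤ i < 3:
h_4 = 4·1 + 1·0 + 0·0 + 1·0 = 4
h_5 = 4·4 + 1·1 + 0·0 + 1·0 = 2
h_6 = 4·2 + 1·4 + 0·1 + 1·0 = 2
h_7 = 4·2 + 1·2 + 0·4 + 1·1 = 1
h_8 = 4·1 + 1·2 + 0·2 + 1·4 = 0
h_9 = 4·0 + 1·1 + 0·2 + 1·2 = 3
h_10 = 4·3 + 1·0 + 0·1 + 1·2 = 4
h_11 = 4·4 + 1·3 + 0·0 + 1·1 = 0
h_12 = 4·0 + 1·4 + 0·3 + 1·0 = 4
h_13 = 4·4 + 1·0 + 0·4 + 1·3 = 4
h_14 = 4·4 + 1·4 + 0·0 + 1·4 = 4
h_15 = 4·4 + 1·4 + 0·4 + 1·0 = 0
h_16 = 4·0 + 1·4 + 0·4 + 1·4 = 3
h_17 = 4·3 + 1·0 + 0·4 + 1·4 = 1
h_18 = 4·1 + 1·3 + 0·0 + 1·4 = 1
h_19 = 4·1 + 1·1 + 0·3 + 1·0 = 0
h_20 = 4·0 + 1·1 + 0·1 + 1·3 = 4
h_21 = 4·4 + 1·0 + 0·1 + 1·1 = 2
h_22 = 4·2 + 1·4 + 0·0 + 1·1 = 3
h_23 = 4·3 + 1·2 + 0·4 + 1·0 = 4
h_24 = 4·4 + 1·3 + 0·2 + 1·4 = 3
h_25 = 4·3 + 1·4 + 0·3 + 1·2 = 3
h_26 = 4·3 + 1·3 + 0·4 + 1·3 = 3
h_27 = 4·3 + 1·3 + 0·3 + 1·4 = 4
h_28 = 4·4 + 1·3 + 0·3 + 1·3 = 2
h_29 = 4·2 + 1·4 + 0·3 + 1·3 = 0
h_30 = 4·0 + 1·2 + 0·4 + 1·3 = 0
h_31 = 4·0 + 1·0 + 0·2 + 1·4 = 4
h_32 = 4·4 + 1·0 + 0·0 + 1·2 = 3
h_33 = 4·3 + 1·4 + 0·0 + 1·0 = 1
h_34 = 4·1 + 1·3 + 0·4 + 1·0 = 2
h_35 = 4·2 + 1·1 + 0·3 + 1·4 = 3
h_36 = 4·3 + 1·2 + 0·1 + 1·3 = 2
h_37 = 4·2 + 1·3 + 0·2 + 1·1 = 2
h_38 = 4·2 + 1·2 + 0·3 + 1·2 = 2
h_39 = 4·2 + 1·2 + 0·2 + 1·3 = 3
h_40 = 4·3 + 1·2 + 0·2 + 1·2 = 1
h_41 = 4·1 + 1·3 + 0·2 + 1·2 = 4
h_42 = 4·4 + 1·1 + 0·3 + 1·2 = 4
h_43 = 4·4 + 1·4 + 0·1 + 1·3 = 3
h_44 = 4·3 + 1·4 + 0·4 + 1·1 = 2
h_45 = 4·2 + 1·3 + 0·4 + 1·4 = 0
h_46 = 4·0 + 1·2 + 0·3 + 1·4 = 1
h_47 = 4·1 + 1·0 + 0·2 + 1·3 = 2
h_48 = 4·2 + 1·1 + 0·0 + 1·2 = 1
h_49 = 4·1 + 1·2 + 0·1 + 1·0 = 1
h_50 = 4·1 + 1·1 + 0·2 + 1·1 = 1
h_51 = 4·1 + 1·1 + 0·1 + 1·2 = 2
h_52 = 4·2 + 1·1 + 0·1 + 1·1 = 0
h_53 = 4·0 + 1·2 + 0·1 + 1·1 = 3
h_54 = 4·3 + 1·0 + 0·2 + 1·1 = 3
h_55 = 4·3 + 1·3 + 0·0 + 1·2 = 2
h_56 = 4·2 + 1·3 + 0·3 + 1·0 = 1
h_57 = 4·1 + 1·2 + 0·3 + 1·3 = 4
h_58 = 4·4 + 1·1 + 0·2 + 1·3 = 0
h_59 = 4·0 + 1·4 + 0·1 + 1·2 = 1
h_60 = 4·1 + 1·0 + 0·4 + 1·1 = 0
h_61 = 4·0 + 1·1 + 0·0 + 1·4 = 0
h_62 = 4·0 + 1·0 + 0·1 + 1·0 = 0
h_63 = 4·0 + 1·0 + 0·0 + 1·1 = 1
(h_60, h_61, h_62, h_63) = (0, 0, 0, 1) = (h_0, h_1, h_2, h_3), so the sequence has period 60.
278 ≡ 38 (mod 60), hence h_278 = h_38 = 2.

2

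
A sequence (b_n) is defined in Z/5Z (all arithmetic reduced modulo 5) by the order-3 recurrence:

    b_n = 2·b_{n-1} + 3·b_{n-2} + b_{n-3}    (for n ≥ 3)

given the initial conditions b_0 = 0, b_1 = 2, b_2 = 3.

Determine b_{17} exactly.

4

b_3 = 2·3 + 3·2 + 1·0 = 2
b_4 = 2·2 + 3·3 + 1·2 = 0
b_5 = 2·0 + 3·2 + 1·3 = 4
b_6 = 2·4 + 3·0 + 1·2 = 0
b_7 = 2·0 + 3·4 + 1·0 = 2
b_8 = 2·2 + 3·0 + 1·4 = 3
(b_6, b_7, b_8) = (0, 2, 3) = (b_0, b_1, b_2), so the sequence has period 6.
17 ≡ 5 (mod 6), hence b_17 = b_5 = 4.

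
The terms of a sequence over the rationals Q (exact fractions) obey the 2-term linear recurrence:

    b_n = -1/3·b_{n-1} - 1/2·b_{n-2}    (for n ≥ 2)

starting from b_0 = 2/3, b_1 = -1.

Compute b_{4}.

-1/6

b_2 = -1/3·-1 + -1/2·2/3 = 0
b_3 = -1/3·0 + -1/2·-1 = 1/2
b_4 = -1/3·1/2 + -1/2·0 = -1/6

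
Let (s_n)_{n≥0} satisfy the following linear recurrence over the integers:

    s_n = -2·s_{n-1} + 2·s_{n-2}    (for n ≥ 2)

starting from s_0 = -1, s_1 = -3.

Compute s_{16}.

s_2 = -2·-3 + 2·-1 = 4
s_3 = -2·4 + 2·-3 = -14
s_4 = -2·-14 + 2·4 = 36
s_5 = -2·36 + 2·-14 = -100
s_6 = -2·-100 + 2·36 = 272
s_7 = -2·272 + 2·-100 = -744
s_8 = -2·-744 + 2·272 = 2032
s_9 = -2·2032 + 2·-744 = -5552
s_10 = -2·-5552 + 2·2032 = 15168
s_11 = -2·15168 + 2·-5552 = -41440
s_12 = -2·-41440 + 2·15168 = 113216
s_13 = -2·113216 + 2·-41440 = -309312
s_14 = -2·-309312 + 2·113216 = 845056
s_15 = -2·845056 + 2·-309312 = -2308736
s_16 = -2·-2308736 + 2·845056 = 6307584

6307584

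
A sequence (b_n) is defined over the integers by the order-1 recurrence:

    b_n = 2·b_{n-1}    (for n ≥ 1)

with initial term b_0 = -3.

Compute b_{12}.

b_1 = 2·-3 = -6
b_2 = 2·-6 = -12
b_3 = 2·-12 = -24
b_4 = 2·-24 = -48
b_5 = 2·-48 = -96
b_6 = 2·-96 = -192
b_7 = 2·-192 = -384
b_8 = 2·-384 = -768
b_9 = 2·-768 = -1536
b_10 = 2·-1536 = -3072
b_11 = 2·-3072 = -6144
b_12 = 2·-6144 = -12288

-12288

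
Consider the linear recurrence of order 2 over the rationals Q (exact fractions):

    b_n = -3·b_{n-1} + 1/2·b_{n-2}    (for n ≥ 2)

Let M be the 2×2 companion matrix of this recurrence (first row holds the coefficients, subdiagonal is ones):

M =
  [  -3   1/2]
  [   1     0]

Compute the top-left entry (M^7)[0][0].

-2985

(M^7)[0][0] is the top entry after applying M 7 times to the unit state (1, 0). Equivalently it is h_{8} for the auxiliary sequence (h_n) obeying the same recurrence with h_1 = 1 and h_i = 0 for 0 ≤ i < 1:
h_2 = -3·1 + 1/2·0 = -3
h_3 = -3·-3 + 1/2·1 = 19/2
h_4 = -3·19/2 + 1/2·-3 = -30
h_5 = -3·-30 + 1/2·19/2 = 379/4
h_6 = -3·379/4 + 1/2·-30 = -1197/4
h_7 = -3·-1197/4 + 1/2·379/4 = 7561/8
h_8 = -3·7561/8 + 1/2·-1197/4 = -2985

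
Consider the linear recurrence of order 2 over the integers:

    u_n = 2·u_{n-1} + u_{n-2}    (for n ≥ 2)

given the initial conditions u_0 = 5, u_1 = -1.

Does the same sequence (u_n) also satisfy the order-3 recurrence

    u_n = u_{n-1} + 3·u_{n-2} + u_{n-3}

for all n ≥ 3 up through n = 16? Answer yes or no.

yes

Terms u_0..u_16: 5, -1, 3, 5, 13, 31, 75, 181, 437, 1055, 2547, 6149, 14845, 35839, 86523, 208885, 504293
n=3: candidate gives 5, actual u_3 = 5 ✓
n=4: candidate gives 13, actual u_4 = 13 ✓
n=5: candidate gives 31, actual u_5 = 31 ✓
n=6: candidate gives 75, actual u_6 = 75 ✓
n=7: candidate gives 181, actual u_7 = 181 ✓
n=8: candidate gives 437, actual u_8 = 437 ✓
n=9: candidate gives 1055, actual u_9 = 1055 ✓
n=10: candidate gives 2547, actual u_10 = 2547 ✓
n=11: candidate gives 6149, actual u_11 = 6149 ✓
n=12: candidate gives 14845, actual u_12 = 14845 ✓
n=13: candidate gives 35839, actual u_13 = 35839 ✓
n=14: candidate gives 86523, actual u_14 = 86523 ✓
n=15: candidate gives 208885, actual u_15 = 208885 ✓
n=16: candidate gives 504293, actual u_16 = 504293 ✓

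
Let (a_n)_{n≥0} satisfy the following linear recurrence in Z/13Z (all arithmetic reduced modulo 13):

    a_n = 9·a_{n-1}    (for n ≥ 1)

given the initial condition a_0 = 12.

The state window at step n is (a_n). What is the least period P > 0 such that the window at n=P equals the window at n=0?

3

n=0: window = (12)
n=1: window = (4)
n=2: window = (10)
n=3: window = (12)
window at n=3 equals window at n=0 → period = 3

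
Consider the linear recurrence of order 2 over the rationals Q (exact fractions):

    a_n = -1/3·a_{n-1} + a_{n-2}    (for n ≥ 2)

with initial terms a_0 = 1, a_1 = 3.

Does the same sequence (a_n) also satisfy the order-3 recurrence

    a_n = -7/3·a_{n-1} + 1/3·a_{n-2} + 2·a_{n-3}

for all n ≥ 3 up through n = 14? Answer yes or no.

yes

Terms a_0..a_14: 1, 3, 0, 3, -1, 10/3, -19/9, 109/27, -280/81, 1261/243, -3781/729, 15130/2187, -49159/6561, 185329/19683, -627760/59049
n=3: candidate gives 3, actual a_3 = 3 ✓
n=4: candidate gives -1, actual a_4 = -1 ✓
n=5: candidate gives 10/3, actual a_5 = 10/3 ✓
n=6: candidate gives -19/9, actual a_6 = -19/9 ✓
n=7: candidate gives 109/27, actual a_7 = 109/27 ✓
n=8: candidate gives -280/81, actual a_8 = -280/81 ✓
n=9: candidate gives 1261/243, actual a_9 = 1261/243 ✓
n=10: candidate gives -3781/729, actual a_10 = -3781/729 ✓
n=11: candidate gives 15130/2187, actual a_11 = 15130/2187 ✓
n=12: candidate gives -49159/6561, actual a_12 = -49159/6561 ✓
n=13: candidate gives 185329/19683, actual a_13 = 185329/19683 ✓
n=14: candidate gives -627760/59049, actual a_14 = -627760/59049 ✓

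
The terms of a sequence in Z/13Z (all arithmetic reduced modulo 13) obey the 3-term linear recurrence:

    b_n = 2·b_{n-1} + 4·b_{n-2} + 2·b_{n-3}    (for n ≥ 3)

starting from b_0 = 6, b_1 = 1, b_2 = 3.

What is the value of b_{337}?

10

b_3 = 2·3 + 4·1 + 2·6 = 9
b_4 = 2·9 + 4·3 + 2·1 = 6
b_5 = 2·6 + 4·9 + 2·3 = 2
b_6 = 2·2 + 4·6 + 2·9 = 7
b_7 = 2·7 + 4·2 + 2·6 = 8
b_8 = 2·8 + 4·7 + 2·2 = 9
Continuing the recurrence:
  b_9 = 12;  b_10 = 11;  b_11 = 10;  b_12 = 10;  b_13 = 4;  b_14 = 3
  b_15 = 3;  b_16 = 0;  b_17 = 5;  b_18 = 3;  b_19 = 0;  b_20 = 9
  b_21 = 11;  b_22 = 6;  b_23 = 9;  b_24 = 12;  b_25 = 7;  b_26 = 2
  b_27 = 4;  b_28 = 4;  b_29 = 2;  b_30 = 2;  b_31 = 7;  b_32 = 0
  b_33 = 6;  b_34 = 0;  b_35 = 11;  b_36 = 8;  b_37 = 8;  b_38 = 5
  b_39 = 6;  b_40 = 9;  b_41 = 0;  b_42 = 9;  b_43 = 10;  b_44 = 4
  b_45 = 1;  b_46 = 12;  b_47 = 10;  b_48 = 5;  b_49 = 9;  b_50 = 6
  b_51 = 6;  b_52 = 2;  b_53 = 1;  b_54 = 9;  b_55 = 0;  b_56 = 12
  b_57 = 3;  b_58 = 2;  b_59 = 1;  b_60 = 3;  b_61 = 1;  b_62 = 3
  b_63 = 3;  b_64 = 7;  b_65 = 6;  b_66 = 7;  b_67 = 0;  b_68 = 1
  b_69 = 3;  b_70 = 10;  b_71 = 8;  b_72 = 10;  b_73 = 7;  b_74 = 5
  b_75 = 6;  b_76 = 7;  b_77 = 9;  b_78 = 6;  b_79 = 10;  b_80 = 10
  b_81 = 7;  b_82 = 9;  b_83 = 1;  b_84 = 0;  b_85 = 9;  b_86 = 7
  b_87 = 11;  b_88 = 3;  b_89 = 12;  b_90 = 6;  b_91 = 1;  b_92 = 11
  b_93 = 12;  b_94 = 5;  b_95 = 2;  b_96 = 9;  b_97 = 10;  b_98 = 8
  b_99 = 9;  b_100 = 5;  b_101 = 10;  b_102 = 6;  b_103 = 10;  b_104 = 12
  b_105 = 11;  b_106 = 12;  b_107 = 1;  b_108 = 7;  b_109 = 3;  b_110 = 10
  b_111 = 7;  b_112 = 8;  b_113 = 12;  b_114 = 5;  b_115 = 9;  b_116 = 10
  b_117 = 1;  b_118 = 8;  b_119 = 1;  b_120 = 10;  b_121 = 1;  b_122 = 5
  b_123 = 8;  b_124 = 12;  b_125 = 1;  b_126 = 1;  b_127 = 4;  b_128 = 1
  b_129 = 7;  b_130 = 0;  b_131 = 4;  b_132 = 9;  b_133 = 8;  b_134 = 8
  b_135 = 1;  b_136 = 11;  b_137 = 3;  b_138 = 0;  b_139 = 8;  b_140 = 9
  b_141 = 11;  b_142 = 9;  b_143 = 2;  b_144 = 10;  b_145 = 7;  b_146 = 6
  b_147 = 8;  b_148 = 2;  b_149 = 9;  b_150 = 3;  b_151 = 7;  b_152 = 5
  b_153 = 5;  b_154 = 5;  b_155 = 1;  b_156 = 6;  b_157 = 0;  b_158 = 0
  b_159 = 12;  b_160 = 11;  b_161 = 5;  b_162 = 0;  b_163 = 3;  b_164 = 3
  b_165 = 5;  b_166 = 2;  b_167 = 4;  b_168 = 0;  b_169 = 7;  b_170 = 9
  b_171 = 7;  b_172 = 12;  b_173 = 5;  b_174 = 7;  b_175 = 6;  b_176 = 11
  b_177 = 8;  b_178 = 7;  b_179 = 3;  b_180 = 11;  b_181 = 9;  b_182 = 3
  b_183 = 12;  b_184 = 2;  b_185 = 6;  b_186 = 5;  b_187 = 12;  b_188 = 4
  b_189 = 1;  b_190 = 3;  b_191 = 5;  b_192 = 11;  b_193 = 9;  b_194 = 7
  b_195 = 7;  b_196 = 8;  b_197 = 6;  b_198 = 6;  b_199 = 0;  b_200 = 10
  b_201 = 6;  b_202 = 0;  b_203 = 5;  b_204 = 9;  b_205 = 12;  b_206 = 5
  b_207 = 11;  b_208 = 1;  b_209 = 4;  b_210 = 8;  b_211 = 8;  b_212 = 4
  b_213 = 4;  b_214 = 1;  b_215 = 0;  b_216 = 12;  b_217 = 0;  b_218 = 9
  b_219 = 3;  b_220 = 3;  b_221 = 10;  b_222 = 12;  b_223 = 5;  b_224 = 0
  b_225 = 5;  b_226 = 7;  b_227 = 8;  b_228 = 2;  b_229 = 11;  b_230 = 7
  b_231 = 10;  b_232 = 5;  b_233 = 12;  b_234 = 12;  b_235 = 4;  b_236 = 2
  b_237 = 5;  b_238 = 0;  b_239 = 11;  b_240 = 6;  b_241 = 4;  b_242 = 2
  b_243 = 6;  b_244 = 2;  b_245 = 6;  b_246 = 6;  b_247 = 1;  b_248 = 12
  b_249 = 1;  b_250 = 0;  b_251 = 2;  b_252 = 6;  b_253 = 7;  b_254 = 3
  b_255 = 7;  b_256 = 1;  b_257 = 10;  b_258 = 12;  b_259 = 1;  b_260 = 5
  b_261 = 12;  b_262 = 7;  b_263 = 7;  b_264 = 1;  b_265 = 5;  b_266 = 2
  b_267 = 0;  b_268 = 5;  b_269 = 1;  b_270 = 9;  b_271 = 6;  b_272 = 11
  b_273 = 12;  b_274 = 2;  b_275 = 9;  b_276 = 11;  b_277 = 10;  b_278 = 4
  b_279 = 5;  b_280 = 7;  b_281 = 3;  b_282 = 5;  b_283 = 10;  b_284 = 7
  b_285 = 12;  b_286 = 7;  b_287 = 11;  b_288 = 9;  b_289 = 11;  b_290 = 2
  b_291 = 1;  b_292 = 6;  b_293 = 7;  b_294 = 1;  b_295 = 3;  b_296 = 11
  b_297 = 10;  b_298 = 5;  b_299 = 7;  b_300 = 2;  b_301 = 3;  b_302 = 2
  b_303 = 7;  b_304 = 2;  b_305 = 10;  b_306 = 3;  b_307 = 11;  b_308 = 2
  b_309 = 2;  b_310 = 8;  b_311 = 2;  b_312 = 1;  b_313 = 0;  b_314 = 8
  b_315 = 5;  b_316 = 3;  b_317 = 3;  b_318 = 2;  b_319 = 9;  b_320 = 6
  b_321 = 0;  b_322 = 3;  b_323 = 5;  b_324 = 9;  b_325 = 5;  b_326 = 4
  b_327 = 7;  b_328 = 1;  b_329 = 12;  b_330 = 3;  b_331 = 4;  b_332 = 5
  b_333 = 6;  b_334 = 1;  b_335 = 10
b_336 = 2·10 + 4·1 + 2·6 = 10
b_337 = 2·10 + 4·10 + 2·1 = 10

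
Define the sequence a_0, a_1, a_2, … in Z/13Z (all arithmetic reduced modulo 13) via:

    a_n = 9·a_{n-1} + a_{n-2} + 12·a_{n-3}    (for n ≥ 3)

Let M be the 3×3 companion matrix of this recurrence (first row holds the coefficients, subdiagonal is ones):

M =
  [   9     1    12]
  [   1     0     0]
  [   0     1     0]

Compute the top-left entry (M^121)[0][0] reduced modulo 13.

9

(M^121)[0][0] is the top entry after applying M 121 times to the unit state (1, 0, 0). Equivalently it is h_{123} for the auxiliary sequence (h_n) obeying the same recurrence with h_2 = 1 and h_i = 0 for 0 ≤ i < 2:
h_3 = 9·1 + 1·0 + 12·0 = 9
h_4 = 9·9 + 1·1 + 12·0 = 4
h_5 = 9·4 + 1·9 + 12·1 = 5
h_6 = 9·5 + 1·4 + 12·9 = 1
h_7 = 9·1 + 1·5 + 12·4 = 10
h_8 = 9·10 + 1·1 + 12·5 = 8
h_9 = 9·8 + 1·10 + 12·1 = 3
h_10 = 9·3 + 1·8 + 12·10 = 12
h_11 = 9·12 + 1·3 + 12·8 = 12
h_12 = 9·12 + 1·12 + 12·3 = 0
h_13 = 9·0 + 1·12 + 12·12 = 0
h_14 = 9·0 + 1·0 + 12·12 = 1
(h_12, h_13, h_14) = (0, 0, 1) = (h_0, h_1, h_2), so the sequence has period 12.
123 ≡ 3 (mod 12), hence h_123 = h_3 = 9.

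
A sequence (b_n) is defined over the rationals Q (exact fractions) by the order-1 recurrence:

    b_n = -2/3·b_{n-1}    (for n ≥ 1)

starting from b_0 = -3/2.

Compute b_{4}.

-8/27

b_1 = -2/3·-3/2 = 1
b_2 = -2/3·1 = -2/3
b_3 = -2/3·-2/3 = 4/9
b_4 = -2/3·4/9 = -8/27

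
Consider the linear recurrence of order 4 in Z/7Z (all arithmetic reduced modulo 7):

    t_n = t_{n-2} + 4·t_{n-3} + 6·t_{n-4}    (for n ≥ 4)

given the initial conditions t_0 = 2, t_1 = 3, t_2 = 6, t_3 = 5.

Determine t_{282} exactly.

t_4 = 0·5 + 1·6 + 4·3 + 6·2 = 2
t_5 = 0·2 + 1·5 + 4·6 + 6·3 = 5
t_6 = 0·5 + 1·2 + 4·5 + 6·6 = 2
t_7 = 0·2 + 1·5 + 4·2 + 6·5 = 1
t_8 = 0·1 + 1·2 + 4·5 + 6·2 = 6
t_9 = 0·6 + 1·1 + 4·2 + 6·5 = 4
Continuing the recurrence:
  t_10 = 1;  t_11 = 6;  t_12 = 4;  t_13 = 6;  t_14 = 6;  t_15 = 2
  t_16 = 5;  t_17 = 6;  t_18 = 0;  t_19 = 3;  t_20 = 5;  t_21 = 4
  t_22 = 3;  t_23 = 0;  t_24 = 0;  t_25 = 1;  t_26 = 4;  t_27 = 1
  t_28 = 1;  t_29 = 2;  t_30 = 1;  t_31 = 5;  t_32 = 1;  t_33 = 0
  t_34 = 6;  t_35 = 6;  t_36 = 5;  t_37 = 2;  t_38 = 2;  t_39 = 2
  t_40 = 5;  t_41 = 1;  t_42 = 4;  t_43 = 5;  t_44 = 3;  t_45 = 6
  t_46 = 5;  t_47 = 6;  t_48 = 5;  t_49 = 6;  t_50 = 3;  t_51 = 6
  t_52 = 1;  t_53 = 5;  t_54 = 1;  t_55 = 3;  t_56 = 6;  t_57 = 2
  t_58 = 3;  t_59 = 2;  t_60 = 5;  t_61 = 5;  t_62 = 3;  t_63 = 2
  t_64 = 4;  t_65 = 2;  t_66 = 2;  t_67 = 2;  t_68 = 6;  t_69 = 1
  t_70 = 5;  t_71 = 2;  t_72 = 3;  t_73 = 0;  t_74 = 6;  t_75 = 3
  t_76 = 3;  t_77 = 6;  t_78 = 2;  t_79 = 1;  t_80 = 2;  t_81 = 3
  t_82 = 4;  t_83 = 3;  t_84 = 0;  t_85 = 2;  t_86 = 1;  t_87 = 6
  t_88 = 2;  t_89 = 1;  t_90 = 4;  t_91 = 3;  t_92 = 6;  t_93 = 4
  t_94 = 0;  t_95 = 4;  t_96 = 3;  t_97 = 0;  t_98 = 5;  t_99 = 1
  t_100 = 2;  t_101 = 0;  t_102 = 1;  t_103 = 0;  t_104 = 6;  t_105 = 4
  t_106 = 5;  t_107 = 0;  t_108 = 1;  t_109 = 2;  t_110 = 3;  t_111 = 6
  t_112 = 3;  t_113 = 2;  t_114 = 3;  t_115 = 1;  t_116 = 1;  t_117 = 4
  t_118 = 2;  t_119 = 0;  t_120 = 3;  t_121 = 4;  t_122 = 1;  t_123 = 2
  t_124 = 0;  t_125 = 2;  t_126 = 0;  t_127 = 0;  t_128 = 1;  t_129 = 5
  t_130 = 1;  t_131 = 2;  t_132 = 6;  t_133 = 1;  t_134 = 6;  t_135 = 2
  t_136 = 4;  t_137 = 4;  t_138 = 6;  t_139 = 4;  t_140 = 4;  t_141 = 3
  t_142 = 0;  t_143 = 1;  t_144 = 1;  t_145 = 5;  t_146 = 5;  t_147 = 1
  t_148 = 3;  t_149 = 2;  t_150 = 2;  t_151 = 6;  t_152 = 0;  t_153 = 5
  t_154 = 1;  t_155 = 6;  t_156 = 0;  t_157 = 5;  t_158 = 2;  t_159 = 6
  t_160 = 1;  t_161 = 2;  t_162 = 2;  t_163 = 0;  t_164 = 2;  t_165 = 6
  t_166 = 0;  t_167 = 0;  t_168 = 1;  t_169 = 1;  t_170 = 1;  t_171 = 5
  t_172 = 4;  t_173 = 1;  t_174 = 2;  t_175 = 5;  t_176 = 2;  t_177 = 5
  t_178 = 6;  t_179 = 1;  t_180 = 3;  t_181 = 6;  t_182 = 1;  t_183 = 3
  t_184 = 1;  t_185 = 1;  t_186 = 5;  t_187 = 2;  t_188 = 1;  t_189 = 0
  t_190 = 4;  t_191 = 2;  t_192 = 3;  t_193 = 4;  t_194 = 0;  t_195 = 0
  t_196 = 6;  t_197 = 3;  t_198 = 6;  t_199 = 6;  t_200 = 5;  t_201 = 6
  t_202 = 2;  t_203 = 6;  t_204 = 0;  t_205 = 1;  t_206 = 1;  t_207 = 2
  t_208 = 5;  t_209 = 5;  t_210 = 5;  t_211 = 2;  t_212 = 6;  t_213 = 3
  t_214 = 2;  t_215 = 4;  t_216 = 1;  t_217 = 2;  t_218 = 1;  t_219 = 2
  t_220 = 1;  t_221 = 4;  t_222 = 1;  t_223 = 6;  t_224 = 2;  t_225 = 6
  t_226 = 4;  t_227 = 1;  t_228 = 5;  t_229 = 4;  t_230 = 5;  t_231 = 2
  t_232 = 2;  t_233 = 4;  t_234 = 5;  t_235 = 3;  t_236 = 5;  t_237 = 5
  t_238 = 5;  t_239 = 1;  t_240 = 6;  t_241 = 2;  t_242 = 5;  t_243 = 4
  t_244 = 0;  t_245 = 1;  t_246 = 4;  t_247 = 4;  t_248 = 1;  t_249 = 5
  t_250 = 6;  t_251 = 5;  t_252 = 4;  t_253 = 3;  t_254 = 4;  t_255 = 0
  t_256 = 5;  t_257 = 6;  t_258 = 1;  t_259 = 5;  t_260 = 6;  t_261 = 3
  t_262 = 4;  t_263 = 1;  t_264 = 3;  t_265 = 0;  t_266 = 3;  t_267 = 4
  t_268 = 0;  t_269 = 2;  t_270 = 6;  t_271 = 5;  t_272 = 0;  t_273 = 6
  t_274 = 0;  t_275 = 1;  t_276 = 3;  t_277 = 2;  t_278 = 0;  t_279 = 6
  t_280 = 5
t_281 = 0·5 + 1·6 + 4·0 + 6·2 = 4
t_282 = 0·4 + 1·5 + 4·6 + 6·0 = 1

1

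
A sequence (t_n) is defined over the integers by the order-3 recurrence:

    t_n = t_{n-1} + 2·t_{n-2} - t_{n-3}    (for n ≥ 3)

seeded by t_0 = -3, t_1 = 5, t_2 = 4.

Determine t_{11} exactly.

t_3 = 1·4 + 2·5 + -1·-3 = 17
t_4 = 1·17 + 2·4 + -1·5 = 20
t_5 = 1·20 + 2·17 + -1·4 = 50
t_6 = 1·50 + 2·20 + -1·17 = 73
t_7 = 1·73 + 2·50 + -1·20 = 153
t_8 = 1·153 + 2·73 + -1·50 = 249
t_9 = 1·249 + 2·153 + -1·73 = 482
t_10 = 1·482 + 2·249 + -1·153 = 827
t_11 = 1·827 + 2·482 + -1·249 = 1542

1542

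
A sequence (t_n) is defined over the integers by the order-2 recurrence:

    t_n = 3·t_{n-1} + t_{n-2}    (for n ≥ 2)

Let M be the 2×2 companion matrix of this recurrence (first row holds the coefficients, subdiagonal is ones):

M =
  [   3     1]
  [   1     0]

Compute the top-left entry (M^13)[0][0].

(M^13)[0][0] is the top entry after applying M 13 times to the unit state (1, 0). Equivalently it is h_{14} for the auxiliary sequence (h_n) obeying the same recurrence with h_1 = 1 and h_i = 0 for 0 ≤ i < 1:
h_2 = 3·1 + 1·0 = 3
h_3 = 3·3 + 1·1 = 10
h_4 = 3·10 + 1·3 = 33
h_5 = 3·33 + 1·10 = 109
h_6 = 3·109 + 1·33 = 360
h_7 = 3·360 + 1·109 = 1189
h_8 = 3·1189 + 1·360 = 3927
h_9 = 3·3927 + 1·1189 = 12970
h_10 = 3·12970 + 1·3927 = 42837
h_11 = 3·42837 + 1·12970 = 141481
h_12 = 3·141481 + 1·42837 = 467280
h_13 = 3·467280 + 1·141481 = 1543321
h_14 = 3·1543321 + 1·467280 = 5097243

5097243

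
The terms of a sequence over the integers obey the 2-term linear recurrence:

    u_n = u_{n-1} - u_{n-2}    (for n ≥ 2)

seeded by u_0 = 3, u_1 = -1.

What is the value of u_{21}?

u_2 = 1·-1 + -1·3 = -4
u_3 = 1·-4 + -1·-1 = -3
u_4 = 1·-3 + -1·-4 = 1
u_5 = 1·1 + -1·-3 = 4
u_6 = 1·4 + -1·1 = 3
u_7 = 1·3 + -1·4 = -1
(u_6, u_7) = (3, -1) = (u_0, u_1), so the sequence has period 6.
21 ≡ 3 (mod 6), hence u_21 = u_3 = -3.

-3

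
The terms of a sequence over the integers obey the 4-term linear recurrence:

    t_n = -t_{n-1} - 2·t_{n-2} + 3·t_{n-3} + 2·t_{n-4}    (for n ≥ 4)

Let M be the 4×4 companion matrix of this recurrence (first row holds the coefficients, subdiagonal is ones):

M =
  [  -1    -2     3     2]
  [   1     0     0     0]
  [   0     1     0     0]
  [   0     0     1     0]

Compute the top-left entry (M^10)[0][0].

(M^10)[0][0] is the top entry after applying M 10 times to the unit state (1, 0, 0, 0). Equivalently it is h_{13} for the auxiliary sequence (h_n) obeying the same recurrence with h_3 = 1 and h_i = 0 for 0 ≤ i < 3:
h_4 = -1·1 + -2·0 + 3·0 + 2·0 = -1
h_5 = -1·-1 + -2·1 + 3·0 + 2·0 = -1
h_6 = -1·-1 + -2·-1 + 3·1 + 2·0 = 6
h_7 = -1·6 + -2·-1 + 3·-1 + 2·1 = -5
h_8 = -1·-5 + -2·6 + 3·-1 + 2·-1 = -12
h_9 = -1·-12 + -2·-5 + 3·6 + 2·-1 = 38
h_10 = -1·38 + -2·-12 + 3·-5 + 2·6 = -17
h_11 = -1·-17 + -2·38 + 3·-12 + 2·-5 = -105
h_12 = -1·-105 + -2·-17 + 3·38 + 2·-12 = 229
h_13 = -1·229 + -2·-105 + 3·-17 + 2·38 = 6

6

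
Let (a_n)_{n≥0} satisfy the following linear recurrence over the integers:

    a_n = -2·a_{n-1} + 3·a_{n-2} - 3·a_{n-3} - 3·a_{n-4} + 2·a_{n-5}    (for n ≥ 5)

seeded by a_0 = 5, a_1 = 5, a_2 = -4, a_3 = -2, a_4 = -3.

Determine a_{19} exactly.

a_5 = -2·-3 + 3·-2 + -3·-4 + -3·5 + 2·5 = 7
a_6 = -2·7 + 3·-3 + -3·-2 + -3·-4 + 2·5 = 5
a_7 = -2·5 + 3·7 + -3·-3 + -3·-2 + 2·-4 = 18
a_8 = -2·18 + 3·5 + -3·7 + -3·-3 + 2·-2 = -37
a_9 = -2·-37 + 3·18 + -3·5 + -3·7 + 2·-3 = 86
a_10 = -2·86 + 3·-37 + -3·18 + -3·5 + 2·7 = -338
a_11 = -2·-338 + 3·86 + -3·-37 + -3·18 + 2·5 = 1001
a_12 = -2·1001 + 3·-338 + -3·86 + -3·-37 + 2·18 = -3127
a_13 = -2·-3127 + 3·1001 + -3·-338 + -3·86 + 2·-37 = 9939
a_14 = -2·9939 + 3·-3127 + -3·1001 + -3·-338 + 2·86 = -31076
a_15 = -2·-31076 + 3·9939 + -3·-3127 + -3·1001 + 2·-338 = 97671
a_16 = -2·97671 + 3·-31076 + -3·9939 + -3·-3127 + 2·1001 = -307004
a_17 = -2·-307004 + 3·97671 + -3·-31076 + -3·9939 + 2·-3127 = 964178
a_18 = -2·964178 + 3·-307004 + -3·97671 + -3·-31076 + 2·9939 = -3029275
a_19 = -2·-3029275 + 3·964178 + -3·-307004 + -3·97671 + 2·-31076 = 9516931

9516931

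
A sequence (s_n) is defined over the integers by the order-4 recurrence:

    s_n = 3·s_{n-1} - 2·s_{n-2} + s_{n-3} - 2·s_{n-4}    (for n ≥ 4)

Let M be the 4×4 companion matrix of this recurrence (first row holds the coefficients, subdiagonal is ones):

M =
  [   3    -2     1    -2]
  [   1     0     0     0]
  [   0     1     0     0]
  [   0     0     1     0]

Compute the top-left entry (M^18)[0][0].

697419

(M^18)[0][0] is the top entry after applying M 18 times to the unit state (1, 0, 0, 0). Equivalently it is h_{21} for the auxiliary sequence (h_n) obeying the same recurrence with h_3 = 1 and h_i = 0 for 0 ≤ i < 3:
h_4 = 3·1 + -2·0 + 1·0 + -2·0 = 3
h_5 = 3·3 + -2·1 + 1·0 + -2·0 = 7
h_6 = 3·7 + -2·3 + 1·1 + -2·0 = 16
h_7 = 3·16 + -2·7 + 1·3 + -2·1 = 35
h_8 = 3·35 + -2·16 + 1·7 + -2·3 = 74
h_9 = 3·74 + -2·35 + 1·16 + -2·7 = 154
h_10 = 3·154 + -2·74 + 1·35 + -2·16 = 317
h_11 = 3·317 + -2·154 + 1·74 + -2·35 = 647
h_12 = 3·647 + -2·317 + 1·154 + -2·74 = 1313
h_13 = 3·1313 + -2·647 + 1·317 + -2·154 = 2654
h_14 = 3·2654 + -2·1313 + 1·647 + -2·317 = 5349
h_15 = 3·5349 + -2·2654 + 1·1313 + -2·647 = 10758
h_16 = 3·10758 + -2·5349 + 1·2654 + -2·1313 = 21604
h_17 = 3·21604 + -2·10758 + 1·5349 + -2·2654 = 43337
h_18 = 3·43337 + -2·21604 + 1·10758 + -2·5349 = 86863
h_19 = 3·86863 + -2·43337 + 1·21604 + -2·10758 = 174003
h_20 = 3·174003 + -2·86863 + 1·43337 + -2·21604 = 348412
h_21 = 3·348412 + -2·174003 + 1·86863 + -2·43337 = 697419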